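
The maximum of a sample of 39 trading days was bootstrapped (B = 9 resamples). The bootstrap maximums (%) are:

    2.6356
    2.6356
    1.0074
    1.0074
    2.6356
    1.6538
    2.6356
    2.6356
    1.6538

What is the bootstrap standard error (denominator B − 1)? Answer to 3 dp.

Bootstrap SE is the standard deviation of the 9 replicate maximums.
Mean of replicates: (2.6356 + 2.6356 + 1.0074 + 1.0074 + 2.6356 + 1.6538 + 2.6356 + 2.6356 + 1.6538) / 9 = 18.50040 / 9 = 2.05560
Sum of squared deviations: (+0.58000)² + (+0.58000)² + (−1.04820)² + (−1.04820)² + (+0.58000)² + (−0.40180)² + (+0.58000)² + (+0.58000)² + (−0.40180)² = 4.20233
Variance = 4.20233 / 8 = 0.52529
SE* = √0.52529

SE* = 0.725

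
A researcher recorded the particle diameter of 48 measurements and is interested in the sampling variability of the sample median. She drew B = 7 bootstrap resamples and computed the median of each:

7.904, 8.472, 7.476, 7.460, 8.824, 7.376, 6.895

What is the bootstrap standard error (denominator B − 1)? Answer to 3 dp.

SE* = 0.674

Bootstrap SE is the standard deviation of the 7 replicate medians.
Mean of replicates: (7.904 + 8.472 + 7.476 + 7.460 + 8.824 + 7.376 + 6.895) / 7 = 54.4070 / 7 = 7.7724
Sum of squared deviations: (+0.1316)² + (+0.6996)² + (−0.2964)² + (−0.3124)² + (+1.0516)² + (−0.3964)² + (−0.8774)² = 2.7250
Variance = 2.7250 / 6 = 0.4542
SE* = √0.4542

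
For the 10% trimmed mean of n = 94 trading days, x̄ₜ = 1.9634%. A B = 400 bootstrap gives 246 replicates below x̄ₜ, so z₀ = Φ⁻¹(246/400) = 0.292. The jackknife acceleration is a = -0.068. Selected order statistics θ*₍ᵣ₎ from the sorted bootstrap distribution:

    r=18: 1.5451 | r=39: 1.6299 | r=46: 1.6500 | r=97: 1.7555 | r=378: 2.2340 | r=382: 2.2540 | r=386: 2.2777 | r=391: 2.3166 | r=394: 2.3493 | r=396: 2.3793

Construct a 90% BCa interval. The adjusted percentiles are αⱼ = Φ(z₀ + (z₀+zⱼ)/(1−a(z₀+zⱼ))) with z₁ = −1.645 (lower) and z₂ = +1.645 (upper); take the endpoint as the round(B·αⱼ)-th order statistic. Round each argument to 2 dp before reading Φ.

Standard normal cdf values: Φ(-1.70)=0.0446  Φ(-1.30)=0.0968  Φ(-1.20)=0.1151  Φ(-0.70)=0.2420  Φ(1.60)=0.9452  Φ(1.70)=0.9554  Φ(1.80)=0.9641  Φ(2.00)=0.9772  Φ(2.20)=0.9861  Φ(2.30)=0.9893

(1.6500, 2.3166)

Lower: z₀ + z₁ = 0.292 + (-1.645) = -1.353; 1 − a(z₀+z₁) = 1 − (-0.068)(-1.353) = 0.9080; argument = 0.292 + (-1.353)/0.9080 = -1.1981 → -1.20.
α₁ = Φ(-1.20) = 0.1151; rank = round(400 × 0.1151) = 46; θ*₍46₎ = 1.6500.
Upper: z₀ + z₂ = 1.937; 1 − a(z₀+z₂) = 1.1317; argument = 2.0036 → 2.00; α₂ = 0.9772; rank = 391; θ*₍391₎ = 2.3166.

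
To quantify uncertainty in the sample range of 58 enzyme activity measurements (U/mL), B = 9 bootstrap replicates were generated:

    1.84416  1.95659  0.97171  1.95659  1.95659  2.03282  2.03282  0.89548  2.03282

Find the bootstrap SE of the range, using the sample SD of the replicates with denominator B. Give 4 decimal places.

Bootstrap SE is the standard deviation of the 9 replicate ranges.
Mean of replicates: (1.84416 + 1.95659 + 0.97171 + 1.95659 + 1.95659 + 2.03282 + 2.03282 + 0.89548 + 2.03282) / 9 = 15.679580 / 9 = 1.742176
Sum of squared deviations: (+0.101984)² + (+0.214414)² + (−0.770466)² + (+0.214414)² + (+0.214414)² + (+0.290644)² + (+0.290644)² + (−0.846696)² + (+0.290644)² = 1.712255
Variance = 1.712255 / 9 = 0.190251
SE* = √0.190251

SE* = 0.4362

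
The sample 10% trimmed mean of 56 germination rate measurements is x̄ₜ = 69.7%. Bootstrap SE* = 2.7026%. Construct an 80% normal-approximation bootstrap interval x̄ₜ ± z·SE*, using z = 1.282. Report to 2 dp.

(66.24, 73.16)

Margin = 1.282 × 2.7026 = 3.465
Interval: 69.7 ± 3.465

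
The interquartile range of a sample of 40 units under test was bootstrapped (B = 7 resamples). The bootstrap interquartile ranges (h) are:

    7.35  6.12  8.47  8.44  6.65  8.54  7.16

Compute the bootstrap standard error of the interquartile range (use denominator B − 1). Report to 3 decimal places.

Bootstrap SE is the standard deviation of the 7 replicate interquartile ranges.
Mean of replicates: (7.35 + 6.12 + 8.47 + 8.44 + 6.65 + 8.54 + 7.16) / 7 = 52.7300 / 7 = 7.5329
Sum of squared deviations: (−0.1829)² + (−1.4129)² + (+0.9371)² + (+0.9071)² + (−0.8829)² + (+1.0071)² + (−0.3729)² = 5.6635
Variance = 5.6635 / 6 = 0.9439
SE* = √0.9439

SE* = 0.972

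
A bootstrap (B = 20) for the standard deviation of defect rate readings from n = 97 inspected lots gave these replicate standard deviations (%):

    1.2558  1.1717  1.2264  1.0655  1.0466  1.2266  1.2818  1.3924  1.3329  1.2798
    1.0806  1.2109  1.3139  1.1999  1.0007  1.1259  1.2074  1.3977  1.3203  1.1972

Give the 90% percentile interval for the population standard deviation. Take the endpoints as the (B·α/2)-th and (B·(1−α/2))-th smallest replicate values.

Sorted replicates: 1.0007, 1.0466, 1.0655, 1.0806, 1.1259, 1.1717, 1.1972, 1.1999, 1.2074, 1.2109, 1.2264, 1.2266, 1.2558, 1.2798, 1.2818, 1.3139, 1.3203, 1.3329, 1.3924, 1.3977
α = 0.10; lower rank = 20 × 0.050 = 1; upper rank = 20 × 0.950 = 19.
The 1st smallest replicate is 1.0007; the 19th is 1.3924.

(1.0007, 1.3924)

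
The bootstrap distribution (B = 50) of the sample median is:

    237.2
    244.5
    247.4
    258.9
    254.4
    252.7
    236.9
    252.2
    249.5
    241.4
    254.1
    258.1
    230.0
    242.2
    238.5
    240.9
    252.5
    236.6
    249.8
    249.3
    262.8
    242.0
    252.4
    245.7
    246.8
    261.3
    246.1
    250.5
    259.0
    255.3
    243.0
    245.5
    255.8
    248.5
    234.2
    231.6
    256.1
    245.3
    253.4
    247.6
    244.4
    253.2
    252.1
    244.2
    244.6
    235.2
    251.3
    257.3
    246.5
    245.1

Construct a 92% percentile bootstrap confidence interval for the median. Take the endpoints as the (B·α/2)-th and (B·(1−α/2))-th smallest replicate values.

Sorted replicates: 230.0, 231.6, 234.2, 235.2, 236.6, 236.9, 237.2, 238.5, 240.9, 241.4, 242.0, 242.2, 243.0, 244.2, 244.4, 244.5, 244.6, 245.1, 245.3, 245.5, 245.7, 246.1, 246.5, 246.8, 247.4, 247.6, 248.5, 249.3, 249.5, 249.8, 250.5, 251.3, 252.1, 252.2, 252.4, 252.5, 252.7, 253.2, 253.4, 254.1, 254.4, 255.3, 255.8, 256.1, 257.3, 258.1, 258.9, 259.0, 261.3, 262.8
α = 0.08; lower rank = 50 × 0.040 = 2; upper rank = 50 × 0.960 = 48.
The 2nd smallest replicate is 231.6; the 48th is 259.0.

(231.6, 259.0)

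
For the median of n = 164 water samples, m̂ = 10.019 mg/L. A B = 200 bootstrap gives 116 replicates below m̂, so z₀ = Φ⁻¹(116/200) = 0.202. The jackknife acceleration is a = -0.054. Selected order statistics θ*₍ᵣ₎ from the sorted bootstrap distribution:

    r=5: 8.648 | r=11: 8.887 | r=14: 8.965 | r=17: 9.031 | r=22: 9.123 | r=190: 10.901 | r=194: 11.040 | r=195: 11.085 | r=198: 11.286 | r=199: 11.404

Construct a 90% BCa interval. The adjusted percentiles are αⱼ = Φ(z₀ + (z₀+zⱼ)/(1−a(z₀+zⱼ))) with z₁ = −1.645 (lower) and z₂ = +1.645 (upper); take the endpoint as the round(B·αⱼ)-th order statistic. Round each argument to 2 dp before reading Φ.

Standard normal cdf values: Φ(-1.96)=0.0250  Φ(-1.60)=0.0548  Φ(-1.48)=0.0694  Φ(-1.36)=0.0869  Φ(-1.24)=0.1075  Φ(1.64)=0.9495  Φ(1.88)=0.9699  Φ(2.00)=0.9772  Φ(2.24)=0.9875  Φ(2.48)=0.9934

Lower: z₀ + z₁ = 0.202 + (-1.645) = -1.443; 1 − a(z₀+z₁) = 1 − (-0.054)(-1.443) = 0.9221; argument = 0.202 + (-1.443)/0.9221 = -1.3629 → -1.36.
α₁ = Φ(-1.36) = 0.0869; rank = round(200 × 0.0869) = 17; θ*₍17₎ = 9.031.
Upper: z₀ + z₂ = 1.847; 1 − a(z₀+z₂) = 1.0997; argument = 1.8815 → 1.88; α₂ = 0.9699; rank = 194; θ*₍194₎ = 11.040.

(9.031, 11.040)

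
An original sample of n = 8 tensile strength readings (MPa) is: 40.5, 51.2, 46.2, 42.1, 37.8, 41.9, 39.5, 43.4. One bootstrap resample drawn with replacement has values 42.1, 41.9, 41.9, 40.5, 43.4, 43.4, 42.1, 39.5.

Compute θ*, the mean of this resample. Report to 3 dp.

Mean = (42.1 + 41.9 + 41.9 + 40.5 + 43.4 + 43.4 + 42.1 + 39.5) / 8 = 334.80 / 8 = 41.850

θ* = 41.850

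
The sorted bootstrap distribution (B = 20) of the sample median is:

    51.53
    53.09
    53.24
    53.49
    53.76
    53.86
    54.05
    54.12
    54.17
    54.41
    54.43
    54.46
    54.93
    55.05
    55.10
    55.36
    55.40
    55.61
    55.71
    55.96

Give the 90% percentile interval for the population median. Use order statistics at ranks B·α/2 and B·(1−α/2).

α = 0.10; lower rank = 20 × 0.050 = 1; upper rank = 20 × 0.950 = 19.
The 1st smallest replicate is 51.53; the 19th is 55.71.

(51.53, 55.71)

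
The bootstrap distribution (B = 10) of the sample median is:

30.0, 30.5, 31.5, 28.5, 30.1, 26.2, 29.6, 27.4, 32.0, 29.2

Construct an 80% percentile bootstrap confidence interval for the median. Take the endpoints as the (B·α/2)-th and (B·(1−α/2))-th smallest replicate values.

Sorted replicates: 26.2, 27.4, 28.5, 29.2, 29.6, 30.0, 30.1, 30.5, 31.5, 32.0
α = 0.20; lower rank = 10 × 0.100 = 1; upper rank = 10 × 0.900 = 9.
The 1st smallest replicate is 26.2; the 9th is 31.5.

(26.2, 31.5)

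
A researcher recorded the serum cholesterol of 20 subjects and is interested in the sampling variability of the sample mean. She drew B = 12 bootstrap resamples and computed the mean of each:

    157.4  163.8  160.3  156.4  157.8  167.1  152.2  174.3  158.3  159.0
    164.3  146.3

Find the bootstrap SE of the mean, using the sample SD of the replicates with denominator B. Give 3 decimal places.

Bootstrap SE is the standard deviation of the 12 replicate means.
Mean of replicates: (157.4 + 163.8 + 160.3 + 156.4 + 157.8 + 167.1 + 152.2 + 174.3 + 158.3 + 159.0 + 164.3 + 146.3) / 12 = 1917.2000 / 12 = 159.7667
Sum of squared deviations: (−2.3667)² + (+4.0333)² + (+0.5333)² + (−3.3667)² + (−1.9667)² + (+7.3333)² + (−7.5667)² + (+14.5333)² + (−1.4667)² + (−0.7667)² + (+4.5333)² + (−13.4667)² = 564.2467
Variance = 564.2467 / 12 = 47.0206
SE* = √47.0206

SE* = 6.857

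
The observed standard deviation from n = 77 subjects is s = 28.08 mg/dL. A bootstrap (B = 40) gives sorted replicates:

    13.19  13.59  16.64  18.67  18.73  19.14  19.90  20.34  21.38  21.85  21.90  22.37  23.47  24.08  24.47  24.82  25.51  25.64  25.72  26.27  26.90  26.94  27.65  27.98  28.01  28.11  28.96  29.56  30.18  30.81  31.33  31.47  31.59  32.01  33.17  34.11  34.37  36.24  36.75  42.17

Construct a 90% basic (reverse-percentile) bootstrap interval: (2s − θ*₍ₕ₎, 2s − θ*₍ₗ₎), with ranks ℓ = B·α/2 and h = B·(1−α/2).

Percentile endpoints at ranks 2 and 38: θ*₍2₎ = 13.59, θ*₍38₎ = 36.24.
Basic interval reflects these around s:
  lower = 2 × 28.08 − 36.24 = 19.92
  upper = 2 × 28.08 − 13.59 = 42.57

(19.92, 42.57)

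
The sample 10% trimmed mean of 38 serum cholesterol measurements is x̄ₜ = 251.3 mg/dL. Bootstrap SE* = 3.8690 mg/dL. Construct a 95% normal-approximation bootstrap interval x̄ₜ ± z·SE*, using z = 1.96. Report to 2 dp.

(243.72, 258.88)

Margin = 1.96 × 3.8690 = 7.583
Interval: 251.3 ± 7.583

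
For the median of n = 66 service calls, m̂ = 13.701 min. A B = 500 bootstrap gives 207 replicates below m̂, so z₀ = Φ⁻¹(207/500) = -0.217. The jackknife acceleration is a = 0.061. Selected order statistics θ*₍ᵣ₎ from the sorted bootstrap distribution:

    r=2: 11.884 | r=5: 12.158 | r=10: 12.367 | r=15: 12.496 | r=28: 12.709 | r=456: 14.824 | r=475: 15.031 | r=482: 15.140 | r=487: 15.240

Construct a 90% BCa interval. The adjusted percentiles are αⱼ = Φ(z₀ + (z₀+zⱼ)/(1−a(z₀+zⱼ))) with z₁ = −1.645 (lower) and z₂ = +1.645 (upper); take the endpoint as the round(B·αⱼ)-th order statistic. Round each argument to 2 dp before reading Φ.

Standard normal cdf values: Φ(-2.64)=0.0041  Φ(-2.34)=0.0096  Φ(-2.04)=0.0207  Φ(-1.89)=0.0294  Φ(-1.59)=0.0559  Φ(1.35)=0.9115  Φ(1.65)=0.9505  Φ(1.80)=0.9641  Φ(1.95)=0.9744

Lower: z₀ + z₁ = -0.217 + (-1.645) = -1.862; 1 − a(z₀+z₁) = 1 − (0.061)(-1.862) = 1.1136; argument = -0.217 + (-1.862)/1.1136 = -1.8891 → -1.89.
α₁ = Φ(-1.89) = 0.0294; rank = round(500 × 0.0294) = 15; θ*₍15₎ = 12.496.
Upper: z₀ + z₂ = 1.428; 1 − a(z₀+z₂) = 0.9129; argument = 1.3473 → 1.35; α₂ = 0.9115; rank = 456; θ*₍456₎ = 14.824.

(12.496, 14.824)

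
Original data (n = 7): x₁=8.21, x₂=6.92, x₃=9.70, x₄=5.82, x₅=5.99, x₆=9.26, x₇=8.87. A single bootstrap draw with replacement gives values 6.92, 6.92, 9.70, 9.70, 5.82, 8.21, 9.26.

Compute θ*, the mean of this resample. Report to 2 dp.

θ* = 8.08

Mean = (6.92 + 6.92 + 9.70 + 9.70 + 5.82 + 8.21 + 9.26) / 7 = 56.530 / 7 = 8.08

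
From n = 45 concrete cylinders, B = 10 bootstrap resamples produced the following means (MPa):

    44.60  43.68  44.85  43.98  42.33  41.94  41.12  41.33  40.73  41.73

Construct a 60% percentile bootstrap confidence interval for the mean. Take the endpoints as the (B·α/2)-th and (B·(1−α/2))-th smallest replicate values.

Sorted replicates: 40.73, 41.12, 41.33, 41.73, 41.94, 42.33, 43.68, 43.98, 44.60, 44.85
α = 0.40; lower rank = 10 × 0.200 = 2; upper rank = 10 × 0.800 = 8.
The 2nd smallest replicate is 41.12; the 8th is 43.98.

(41.12, 43.98)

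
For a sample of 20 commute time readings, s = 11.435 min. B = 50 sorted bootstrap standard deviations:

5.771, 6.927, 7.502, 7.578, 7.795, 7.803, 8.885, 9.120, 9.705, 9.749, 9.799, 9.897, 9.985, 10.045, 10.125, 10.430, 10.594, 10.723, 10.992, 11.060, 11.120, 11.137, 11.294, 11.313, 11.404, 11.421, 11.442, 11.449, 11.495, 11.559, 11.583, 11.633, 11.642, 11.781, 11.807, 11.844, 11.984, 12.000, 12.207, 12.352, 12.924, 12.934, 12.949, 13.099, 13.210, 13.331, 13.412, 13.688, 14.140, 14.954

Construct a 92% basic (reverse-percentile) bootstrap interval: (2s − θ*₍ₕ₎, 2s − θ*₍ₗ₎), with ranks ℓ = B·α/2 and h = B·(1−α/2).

(9.182, 15.943)

Percentile endpoints at ranks 2 and 48: θ*₍2₎ = 6.927, θ*₍48₎ = 13.688.
Basic interval reflects these around s:
  lower = 2 × 11.435 − 13.688 = 9.182
  upper = 2 × 11.435 − 6.927 = 15.943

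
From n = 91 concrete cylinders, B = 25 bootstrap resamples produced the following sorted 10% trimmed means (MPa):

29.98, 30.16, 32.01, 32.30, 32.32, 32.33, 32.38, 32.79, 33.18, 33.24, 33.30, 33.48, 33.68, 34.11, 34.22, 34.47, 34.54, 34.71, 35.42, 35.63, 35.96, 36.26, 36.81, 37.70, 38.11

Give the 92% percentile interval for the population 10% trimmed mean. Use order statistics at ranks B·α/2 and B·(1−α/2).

α = 0.08; lower rank = 25 × 0.040 = 1; upper rank = 25 × 0.960 = 24.
The 1st smallest replicate is 29.98; the 24th is 37.70.

(29.98, 37.70)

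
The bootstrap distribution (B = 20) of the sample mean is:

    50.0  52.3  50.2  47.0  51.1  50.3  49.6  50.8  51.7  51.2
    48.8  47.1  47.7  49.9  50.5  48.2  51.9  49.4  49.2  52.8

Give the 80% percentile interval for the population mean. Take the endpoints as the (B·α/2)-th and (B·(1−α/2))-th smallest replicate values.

Sorted replicates: 47.0, 47.1, 47.7, 48.2, 48.8, 49.2, 49.4, 49.6, 49.9, 50.0, 50.2, 50.3, 50.5, 50.8, 51.1, 51.2, 51.7, 51.9, 52.3, 52.8
α = 0.20; lower rank = 20 × 0.100 = 2; upper rank = 20 × 0.900 = 18.
The 2nd smallest replicate is 47.1; the 18th is 51.9.

(47.1, 51.9)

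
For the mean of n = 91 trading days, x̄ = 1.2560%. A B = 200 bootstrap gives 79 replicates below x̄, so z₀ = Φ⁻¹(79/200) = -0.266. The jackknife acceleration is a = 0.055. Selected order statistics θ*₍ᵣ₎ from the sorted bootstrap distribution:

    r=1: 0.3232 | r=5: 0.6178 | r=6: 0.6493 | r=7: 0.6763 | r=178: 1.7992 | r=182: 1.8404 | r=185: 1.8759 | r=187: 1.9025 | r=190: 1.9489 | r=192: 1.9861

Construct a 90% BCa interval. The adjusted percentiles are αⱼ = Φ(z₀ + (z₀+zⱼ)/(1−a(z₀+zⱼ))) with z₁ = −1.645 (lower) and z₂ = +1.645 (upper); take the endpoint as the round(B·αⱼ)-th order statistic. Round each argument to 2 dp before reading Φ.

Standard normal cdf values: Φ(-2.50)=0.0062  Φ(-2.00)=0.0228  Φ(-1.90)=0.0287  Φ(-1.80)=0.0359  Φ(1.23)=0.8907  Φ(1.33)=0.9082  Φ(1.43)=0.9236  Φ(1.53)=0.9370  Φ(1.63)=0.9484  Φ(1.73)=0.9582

Lower: z₀ + z₁ = -0.266 + (-1.645) = -1.911; 1 − a(z₀+z₁) = 1 − (0.055)(-1.911) = 1.1051; argument = -0.266 + (-1.911)/1.1051 = -1.9952 → -2.00.
α₁ = Φ(-2.00) = 0.0228; rank = round(200 × 0.0228) = 5; θ*₍5₎ = 0.6178.
Upper: z₀ + z₂ = 1.379; 1 − a(z₀+z₂) = 0.9242; argument = 1.2262 → 1.23; α₂ = 0.8907; rank = 178; θ*₍178₎ = 1.7992.

(0.6178, 1.7992)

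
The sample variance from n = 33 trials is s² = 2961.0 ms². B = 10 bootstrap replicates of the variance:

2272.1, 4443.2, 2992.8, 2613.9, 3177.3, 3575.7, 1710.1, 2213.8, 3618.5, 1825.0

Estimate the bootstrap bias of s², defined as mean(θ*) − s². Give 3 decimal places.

mean(θ*) = (2272.1 + 4443.2 + 2992.8 + 2613.9 + 3177.3 + 3575.7 + 1710.1 + 2213.8 + 3618.5 + 1825.0) / 10 = 2844.2400
bias = 2844.2400 − 2961.0

bias = −116.760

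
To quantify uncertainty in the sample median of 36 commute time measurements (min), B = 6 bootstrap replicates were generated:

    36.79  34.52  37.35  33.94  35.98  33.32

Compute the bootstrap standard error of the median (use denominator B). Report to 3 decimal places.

Bootstrap SE is the standard deviation of the 6 replicate medians.
Mean of replicates: (36.79 + 34.52 + 37.35 + 33.94 + 35.98 + 33.32) / 6 = 211.9000 / 6 = 35.3167
Sum of squared deviations: (+1.4733)² + (−0.7967)² + (+2.0333)² + (−1.3767)² + (+0.6633)² + (−1.9967)² = 13.2617
Variance = 13.2617 / 6 = 2.2103
SE* = √2.2103

SE* = 1.487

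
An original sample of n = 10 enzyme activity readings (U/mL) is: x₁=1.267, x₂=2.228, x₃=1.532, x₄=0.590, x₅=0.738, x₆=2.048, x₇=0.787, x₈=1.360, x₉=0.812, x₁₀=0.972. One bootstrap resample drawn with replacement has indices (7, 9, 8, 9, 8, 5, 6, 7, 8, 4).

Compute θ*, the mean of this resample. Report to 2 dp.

Resample values: 0.787, 0.812, 1.360, 0.812, 1.360, 0.738, 2.048, 0.787, 1.360, 0.590.
Mean = (0.787 + 0.812 + 1.360 + 0.812 + 1.360 + 0.738 + 2.048 + 0.787 + 1.360 + 0.590) / 10 = 10.6540 / 10 = 1.07

θ* = 1.07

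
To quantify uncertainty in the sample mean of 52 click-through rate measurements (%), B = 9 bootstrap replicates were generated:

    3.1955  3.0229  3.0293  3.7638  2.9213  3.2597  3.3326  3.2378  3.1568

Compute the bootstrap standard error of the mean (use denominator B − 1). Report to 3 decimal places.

Bootstrap SE is the standard deviation of the 9 replicate means.
Mean of replicates: (3.1955 + 3.0229 + 3.0293 + 3.7638 + 2.9213 + 3.2597 + 3.3326 + 3.2378 + 3.1568) / 9 = 28.91970 / 9 = 3.21330
Sum of squared deviations: (−0.01780)² + (−0.19040)² + (−0.18400)² + (+0.55050)² + (−0.29200)² + (+0.04640)² + (+0.11930)² + (+0.02450)² + (−0.05650)² = 0.47892
Variance = 0.47892 / 8 = 0.05986
SE* = √0.05986

SE* = 0.245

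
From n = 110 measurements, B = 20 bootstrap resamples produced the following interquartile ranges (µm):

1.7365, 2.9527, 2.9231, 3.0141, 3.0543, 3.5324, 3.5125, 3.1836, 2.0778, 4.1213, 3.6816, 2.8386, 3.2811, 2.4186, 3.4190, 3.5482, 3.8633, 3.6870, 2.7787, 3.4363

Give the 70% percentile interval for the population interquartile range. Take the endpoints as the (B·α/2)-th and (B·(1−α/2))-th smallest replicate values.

(2.4186, 3.6816)

Sorted replicates: 1.7365, 2.0778, 2.4186, 2.7787, 2.8386, 2.9231, 2.9527, 3.0141, 3.0543, 3.1836, 3.2811, 3.4190, 3.4363, 3.5125, 3.5324, 3.5482, 3.6816, 3.6870, 3.8633, 4.1213
α = 0.30; lower rank = 20 × 0.150 = 3; upper rank = 20 × 0.850 = 17.
The 3rd smallest replicate is 2.4186; the 17th is 3.6816.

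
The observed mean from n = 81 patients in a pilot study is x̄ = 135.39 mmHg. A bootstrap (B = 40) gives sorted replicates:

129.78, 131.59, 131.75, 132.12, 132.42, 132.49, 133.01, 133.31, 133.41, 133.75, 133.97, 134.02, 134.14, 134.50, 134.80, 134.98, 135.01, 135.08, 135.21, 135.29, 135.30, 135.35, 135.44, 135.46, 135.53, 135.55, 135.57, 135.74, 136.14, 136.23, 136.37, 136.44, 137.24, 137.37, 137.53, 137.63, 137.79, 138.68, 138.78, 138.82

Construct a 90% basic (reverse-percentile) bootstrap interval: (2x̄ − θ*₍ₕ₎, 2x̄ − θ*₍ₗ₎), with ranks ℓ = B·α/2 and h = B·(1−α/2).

(132.10, 139.19)

Percentile endpoints at ranks 2 and 38: θ*₍2₎ = 131.59, θ*₍38₎ = 138.68.
Basic interval reflects these around x̄:
  lower = 2 × 135.39 − 138.68 = 132.10
  upper = 2 × 135.39 − 131.59 = 139.19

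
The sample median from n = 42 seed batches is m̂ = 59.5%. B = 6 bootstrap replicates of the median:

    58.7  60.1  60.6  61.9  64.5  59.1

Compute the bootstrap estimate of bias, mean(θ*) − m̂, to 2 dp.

bias = +1.32

mean(θ*) = (58.7 + 60.1 + 60.6 + 61.9 + 64.5 + 59.1) / 6 = 60.817
bias = 60.817 − 59.5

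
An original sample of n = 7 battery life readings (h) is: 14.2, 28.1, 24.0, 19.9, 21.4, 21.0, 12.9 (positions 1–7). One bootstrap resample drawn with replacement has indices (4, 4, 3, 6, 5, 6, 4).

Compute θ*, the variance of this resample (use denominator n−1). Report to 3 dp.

Resample values: 19.9, 19.9, 24.0, 21.0, 21.4, 21.0, 19.9.
Mean = 21.0143; sum of squared deviations = 12.7886
s² = 12.7886 / 6 = 2.1314

θ* = 2.131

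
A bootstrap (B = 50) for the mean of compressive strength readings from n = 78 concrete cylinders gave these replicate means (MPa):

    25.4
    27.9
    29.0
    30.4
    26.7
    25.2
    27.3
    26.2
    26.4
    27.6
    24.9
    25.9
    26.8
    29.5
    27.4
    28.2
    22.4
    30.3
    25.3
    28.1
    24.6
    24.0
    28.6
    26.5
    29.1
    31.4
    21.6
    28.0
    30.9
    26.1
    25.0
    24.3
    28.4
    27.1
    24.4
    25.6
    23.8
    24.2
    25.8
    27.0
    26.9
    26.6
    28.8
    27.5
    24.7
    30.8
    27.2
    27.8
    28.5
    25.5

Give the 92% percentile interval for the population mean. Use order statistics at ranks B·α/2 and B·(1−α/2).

(22.4, 30.8)

Sorted replicates: 21.6, 22.4, 23.8, 24.0, 24.2, 24.3, 24.4, 24.6, 24.7, 24.9, 25.0, 25.2, 25.3, 25.4, 25.5, 25.6, 25.8, 25.9, 26.1, 26.2, 26.4, 26.5, 26.6, 26.7, 26.8, 26.9, 27.0, 27.1, 27.2, 27.3, 27.4, 27.5, 27.6, 27.8, 27.9, 28.0, 28.1, 28.2, 28.4, 28.5, 28.6, 28.8, 29.0, 29.1, 29.5, 30.3, 30.4, 30.8, 30.9, 31.4
α = 0.08; lower rank = 50 × 0.040 = 2; upper rank = 50 × 0.960 = 48.
The 2nd smallest replicate is 22.4; the 48th is 30.8.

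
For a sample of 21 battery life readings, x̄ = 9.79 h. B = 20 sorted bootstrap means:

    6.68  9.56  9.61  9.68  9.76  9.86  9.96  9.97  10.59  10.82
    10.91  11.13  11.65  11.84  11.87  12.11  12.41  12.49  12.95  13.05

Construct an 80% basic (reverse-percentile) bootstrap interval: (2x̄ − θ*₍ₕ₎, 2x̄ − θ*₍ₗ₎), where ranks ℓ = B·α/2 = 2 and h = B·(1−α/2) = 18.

Percentile endpoints at ranks 2 and 18: θ*₍2₎ = 9.56, θ*₍18₎ = 12.49.
Basic interval reflects these around x̄:
  lower = 2 × 9.79 − 12.49 = 7.09
  upper = 2 × 9.79 − 9.56 = 10.02

(7.09, 10.02)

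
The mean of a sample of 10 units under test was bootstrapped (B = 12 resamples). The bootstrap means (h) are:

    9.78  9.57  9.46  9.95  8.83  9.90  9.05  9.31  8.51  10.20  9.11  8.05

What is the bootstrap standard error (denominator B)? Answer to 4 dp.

SE* = 0.6073

Bootstrap SE is the standard deviation of the 12 replicate means.
Mean of replicates: (9.78 + 9.57 + 9.46 + 9.95 + 8.83 + 9.90 + 9.05 + 9.31 + 8.51 + 10.20 + 9.11 + 8.05) / 12 = 111.72000 / 12 = 9.31000
Sum of squared deviations: (+0.47000)² + (+0.26000)² + (+0.15000)² + (+0.64000)² + (−0.48000)² + (+0.59000)² + (−0.26000)² + (+0.00000)² + (−0.80000)² + (+0.89000)² + (−0.20000)² + (−1.26000)² = 4.42640
Variance = 4.42640 / 12 = 0.36887
SE* = √0.36887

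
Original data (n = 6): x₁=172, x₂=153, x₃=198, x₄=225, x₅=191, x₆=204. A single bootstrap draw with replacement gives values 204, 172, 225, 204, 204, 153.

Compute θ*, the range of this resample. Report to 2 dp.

Range = 225 − 153 = 72.00

θ* = 72.00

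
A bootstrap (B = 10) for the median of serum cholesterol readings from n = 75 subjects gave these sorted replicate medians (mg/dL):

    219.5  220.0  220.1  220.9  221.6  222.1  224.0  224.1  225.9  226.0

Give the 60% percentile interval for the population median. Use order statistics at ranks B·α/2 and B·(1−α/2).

α = 0.40; lower rank = 10 × 0.200 = 2; upper rank = 10 × 0.800 = 8.
The 2nd smallest replicate is 220.0; the 8th is 224.1.

(220.0, 224.1)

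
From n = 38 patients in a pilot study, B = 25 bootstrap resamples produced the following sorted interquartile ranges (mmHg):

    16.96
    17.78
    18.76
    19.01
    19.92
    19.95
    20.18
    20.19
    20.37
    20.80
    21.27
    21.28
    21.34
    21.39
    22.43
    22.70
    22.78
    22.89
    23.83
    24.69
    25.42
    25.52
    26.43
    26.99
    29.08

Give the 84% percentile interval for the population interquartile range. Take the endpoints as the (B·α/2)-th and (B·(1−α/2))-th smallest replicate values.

(17.78, 26.43)

α = 0.16; lower rank = 25 × 0.080 = 2; upper rank = 25 × 0.920 = 23.
The 2nd smallest replicate is 17.78; the 23rd is 26.43.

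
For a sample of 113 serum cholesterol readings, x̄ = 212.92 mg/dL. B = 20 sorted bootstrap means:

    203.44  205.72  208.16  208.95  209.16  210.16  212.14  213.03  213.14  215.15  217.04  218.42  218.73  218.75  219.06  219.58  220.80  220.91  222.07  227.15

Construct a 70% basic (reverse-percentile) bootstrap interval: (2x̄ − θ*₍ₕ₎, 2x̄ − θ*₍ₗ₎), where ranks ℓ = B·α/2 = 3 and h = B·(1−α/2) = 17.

(205.04, 217.68)

Percentile endpoints at ranks 3 and 17: θ*₍3₎ = 208.16, θ*₍17₎ = 220.80.
Basic interval reflects these around x̄:
  lower = 2 × 212.92 − 220.80 = 205.04
  upper = 2 × 212.92 − 208.16 = 217.68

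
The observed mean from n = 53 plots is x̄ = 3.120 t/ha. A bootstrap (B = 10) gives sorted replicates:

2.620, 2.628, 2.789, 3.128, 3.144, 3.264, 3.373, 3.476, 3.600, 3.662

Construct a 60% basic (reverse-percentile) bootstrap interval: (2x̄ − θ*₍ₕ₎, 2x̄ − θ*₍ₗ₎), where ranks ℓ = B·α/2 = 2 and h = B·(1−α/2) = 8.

Percentile endpoints at ranks 2 and 8: θ*₍2₎ = 2.628, θ*₍8₎ = 3.476.
Basic interval reflects these around x̄:
  lower = 2 × 3.120 − 3.476 = 2.764
  upper = 2 × 3.120 − 2.628 = 3.612

(2.764, 3.612)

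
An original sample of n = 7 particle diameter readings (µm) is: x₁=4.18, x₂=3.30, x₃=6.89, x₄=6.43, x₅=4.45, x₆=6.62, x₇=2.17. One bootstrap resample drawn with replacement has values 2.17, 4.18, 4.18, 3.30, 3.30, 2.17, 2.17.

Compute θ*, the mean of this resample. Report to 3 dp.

θ* = 3.067

Mean = (2.17 + 4.18 + 4.18 + 3.30 + 3.30 + 2.17 + 2.17) / 7 = 21.470 / 7 = 3.067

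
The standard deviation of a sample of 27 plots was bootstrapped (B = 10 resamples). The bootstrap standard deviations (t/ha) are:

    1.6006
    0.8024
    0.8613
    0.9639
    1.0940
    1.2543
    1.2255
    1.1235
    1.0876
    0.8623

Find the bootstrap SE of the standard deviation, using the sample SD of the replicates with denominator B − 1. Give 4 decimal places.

Bootstrap SE is the standard deviation of the 10 replicate standard deviations.
Mean of replicates: (1.6006 + 0.8024 + 0.8613 + 0.9639 + 1.0940 + 1.2543 + 1.2255 + 1.1235 + 1.0876 + 0.8623) / 10 = 10.87540 / 10 = 1.08754
Sum of squared deviations: (+0.51306)² + (−0.28514)² + (−0.22624)² + (−0.12364)² + (+0.00646)² + (+0.16676)² + (+0.13796)² + (+0.03596)² + (+0.00006)² + (−0.22524)² = 0.50992
Variance = 0.50992 / 9 = 0.05666
SE* = √0.05666

SE* = 0.2380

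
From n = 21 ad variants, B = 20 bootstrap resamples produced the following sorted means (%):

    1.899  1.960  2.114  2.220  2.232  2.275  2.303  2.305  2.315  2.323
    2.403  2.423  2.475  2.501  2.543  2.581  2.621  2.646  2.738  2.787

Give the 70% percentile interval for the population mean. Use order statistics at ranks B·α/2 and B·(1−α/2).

(2.114, 2.621)

α = 0.30; lower rank = 20 × 0.150 = 3; upper rank = 20 × 0.850 = 17.
The 3rd smallest replicate is 2.114; the 17th is 2.621.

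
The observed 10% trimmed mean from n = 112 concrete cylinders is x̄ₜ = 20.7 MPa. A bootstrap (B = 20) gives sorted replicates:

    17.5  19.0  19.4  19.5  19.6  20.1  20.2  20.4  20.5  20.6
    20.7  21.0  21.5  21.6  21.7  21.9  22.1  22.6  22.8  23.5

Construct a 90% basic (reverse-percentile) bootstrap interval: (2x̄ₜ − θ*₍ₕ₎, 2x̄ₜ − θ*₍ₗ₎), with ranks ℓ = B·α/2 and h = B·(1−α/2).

Percentile endpoints at ranks 1 and 19: θ*₍1₎ = 17.5, θ*₍19₎ = 22.8.
Basic interval reflects these around x̄ₜ:
  lower = 2 × 20.7 − 22.8 = 18.6
  upper = 2 × 20.7 − 17.5 = 23.9

(18.6, 23.9)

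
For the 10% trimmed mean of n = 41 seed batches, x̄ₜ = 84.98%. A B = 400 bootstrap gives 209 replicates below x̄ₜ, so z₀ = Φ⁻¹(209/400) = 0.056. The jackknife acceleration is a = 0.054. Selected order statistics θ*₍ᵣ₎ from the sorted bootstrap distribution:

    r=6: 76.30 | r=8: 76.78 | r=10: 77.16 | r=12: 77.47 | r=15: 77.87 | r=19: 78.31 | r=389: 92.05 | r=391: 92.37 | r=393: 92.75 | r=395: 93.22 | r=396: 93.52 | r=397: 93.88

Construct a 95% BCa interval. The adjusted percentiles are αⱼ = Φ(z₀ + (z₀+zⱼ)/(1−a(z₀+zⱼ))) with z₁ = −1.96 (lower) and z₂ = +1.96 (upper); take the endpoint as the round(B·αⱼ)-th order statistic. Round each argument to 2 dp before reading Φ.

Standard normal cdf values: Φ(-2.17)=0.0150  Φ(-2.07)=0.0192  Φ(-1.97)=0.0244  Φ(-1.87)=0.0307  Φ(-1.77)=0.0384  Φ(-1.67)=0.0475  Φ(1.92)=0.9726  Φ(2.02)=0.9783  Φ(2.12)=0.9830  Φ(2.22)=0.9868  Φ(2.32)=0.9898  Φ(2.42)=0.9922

Lower: z₀ + z₁ = 0.056 + (-1.960) = -1.904; 1 − a(z₀+z₁) = 1 − (0.054)(-1.904) = 1.1028; argument = 0.056 + (-1.904)/1.1028 = -1.6705 → -1.67.
α₁ = Φ(-1.67) = 0.0475; rank = round(400 × 0.0475) = 19; θ*₍19₎ = 78.31.
Upper: z₀ + z₂ = 2.016; 1 − a(z₀+z₂) = 0.8911; argument = 2.3183 → 2.32; α₂ = 0.9898; rank = 396; θ*₍396₎ = 93.52.

(78.31, 93.52)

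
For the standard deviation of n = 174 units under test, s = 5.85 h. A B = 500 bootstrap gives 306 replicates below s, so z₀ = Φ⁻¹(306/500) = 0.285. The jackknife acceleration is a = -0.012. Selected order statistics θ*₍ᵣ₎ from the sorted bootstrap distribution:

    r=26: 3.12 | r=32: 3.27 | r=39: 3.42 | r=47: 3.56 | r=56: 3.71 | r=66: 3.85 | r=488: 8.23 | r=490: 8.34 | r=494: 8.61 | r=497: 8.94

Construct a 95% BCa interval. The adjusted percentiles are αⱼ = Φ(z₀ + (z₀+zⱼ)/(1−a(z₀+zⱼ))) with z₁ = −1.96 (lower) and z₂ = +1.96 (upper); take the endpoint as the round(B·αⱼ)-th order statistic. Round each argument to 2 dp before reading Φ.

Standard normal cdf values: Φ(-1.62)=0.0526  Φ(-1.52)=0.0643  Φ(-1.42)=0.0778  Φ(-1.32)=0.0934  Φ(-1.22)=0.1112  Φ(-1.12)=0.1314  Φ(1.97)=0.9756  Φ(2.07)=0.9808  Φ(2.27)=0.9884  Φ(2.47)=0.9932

Lower: z₀ + z₁ = 0.285 + (-1.960) = -1.675; 1 − a(z₀+z₁) = 1 − (-0.012)(-1.675) = 0.9799; argument = 0.285 + (-1.675)/0.9799 = -1.4244 → -1.42.
α₁ = Φ(-1.42) = 0.0778; rank = round(500 × 0.0778) = 39; θ*₍39₎ = 3.42.
Upper: z₀ + z₂ = 2.245; 1 − a(z₀+z₂) = 1.0269; argument = 2.4711 → 2.47; α₂ = 0.9932; rank = 497; θ*₍497₎ = 8.94.

(3.42, 8.94)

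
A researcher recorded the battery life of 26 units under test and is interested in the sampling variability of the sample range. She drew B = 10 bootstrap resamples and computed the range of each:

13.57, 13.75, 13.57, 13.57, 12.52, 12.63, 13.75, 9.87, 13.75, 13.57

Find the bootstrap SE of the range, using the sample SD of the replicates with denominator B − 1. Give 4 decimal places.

Bootstrap SE is the standard deviation of the 10 replicate ranges.
Mean of replicates: (13.57 + 13.75 + 13.57 + 13.57 + 12.52 + 12.63 + 13.75 + 9.87 + 13.75 + 13.57) / 10 = 130.55000 / 10 = 13.05500
Sum of squared deviations: (+0.51500)² + (+0.69500)² + (+0.51500)² + (+0.51500)² + (−0.53500)² + (−0.42500)² + (+0.69500)² + (−3.18500)² + (+0.69500)² + (+0.51500)² = 13.12105
Variance = 13.12105 / 9 = 1.45789
SE* = √1.45789

SE* = 1.2074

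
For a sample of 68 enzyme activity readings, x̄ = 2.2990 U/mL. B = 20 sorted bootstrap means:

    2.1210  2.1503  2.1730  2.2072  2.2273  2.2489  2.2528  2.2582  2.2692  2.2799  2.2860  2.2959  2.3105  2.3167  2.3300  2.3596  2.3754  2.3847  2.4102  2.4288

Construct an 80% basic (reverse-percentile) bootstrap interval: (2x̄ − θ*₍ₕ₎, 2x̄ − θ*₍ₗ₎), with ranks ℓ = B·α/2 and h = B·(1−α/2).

(2.2133, 2.4477)

Percentile endpoints at ranks 2 and 18: θ*₍2₎ = 2.1503, θ*₍18₎ = 2.3847.
Basic interval reflects these around x̄:
  lower = 2 × 2.2990 − 2.3847 = 2.2133
  upper = 2 × 2.2990 − 2.1503 = 2.4477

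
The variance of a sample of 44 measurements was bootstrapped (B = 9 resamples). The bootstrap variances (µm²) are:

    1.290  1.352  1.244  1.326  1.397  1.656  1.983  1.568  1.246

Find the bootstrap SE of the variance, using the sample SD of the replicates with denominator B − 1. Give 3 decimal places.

Bootstrap SE is the standard deviation of the 9 replicate variances.
Mean of replicates: (1.290 + 1.352 + 1.244 + 1.326 + 1.397 + 1.656 + 1.983 + 1.568 + 1.246) / 9 = 13.0620 / 9 = 1.4513
Sum of squared deviations: (−0.1613)² + (−0.0993)² + (−0.2073)² + (−0.1253)² + (−0.0543)² + (+0.2047)² + (+0.5317)² + (+0.1167)² + (−0.2053)² = 0.4779
Variance = 0.4779 / 8 = 0.0597
SE* = √0.0597

SE* = 0.244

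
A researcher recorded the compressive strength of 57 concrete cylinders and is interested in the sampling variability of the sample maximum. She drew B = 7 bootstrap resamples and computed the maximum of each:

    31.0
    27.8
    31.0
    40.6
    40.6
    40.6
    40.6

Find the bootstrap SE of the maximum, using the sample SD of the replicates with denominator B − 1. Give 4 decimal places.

SE* = 5.8005

Bootstrap SE is the standard deviation of the 7 replicate maximums.
Mean of replicates: (31.0 + 27.8 + 31.0 + 40.6 + 40.6 + 40.6 + 40.6) / 7 = 252.20000 / 7 = 36.02857
Sum of squared deviations: (−5.02857)² + (−8.22857)² + (−5.02857)² + (+4.57143)² + (+4.57143)² + (+4.57143)² + (+4.57143)² = 201.87429
Variance = 201.87429 / 6 = 33.64571
SE* = √33.64571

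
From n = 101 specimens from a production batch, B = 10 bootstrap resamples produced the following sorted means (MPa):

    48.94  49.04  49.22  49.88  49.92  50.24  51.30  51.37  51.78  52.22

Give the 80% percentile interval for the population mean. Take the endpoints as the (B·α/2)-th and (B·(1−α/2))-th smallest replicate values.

α = 0.20; lower rank = 10 × 0.100 = 1; upper rank = 10 × 0.900 = 9.
The 1st smallest replicate is 48.94; the 9th is 51.78.

(48.94, 51.78)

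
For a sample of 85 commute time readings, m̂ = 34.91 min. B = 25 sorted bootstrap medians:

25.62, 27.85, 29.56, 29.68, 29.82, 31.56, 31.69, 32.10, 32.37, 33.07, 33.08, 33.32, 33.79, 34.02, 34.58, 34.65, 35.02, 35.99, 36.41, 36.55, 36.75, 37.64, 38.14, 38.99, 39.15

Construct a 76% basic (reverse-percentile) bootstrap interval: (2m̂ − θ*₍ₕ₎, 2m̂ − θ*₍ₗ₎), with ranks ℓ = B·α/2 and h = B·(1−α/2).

(32.18, 40.26)

Percentile endpoints at ranks 3 and 22: θ*₍3₎ = 29.56, θ*₍22₎ = 37.64.
Basic interval reflects these around m̂:
  lower = 2 × 34.91 − 37.64 = 32.18
  upper = 2 × 34.91 − 29.56 = 40.26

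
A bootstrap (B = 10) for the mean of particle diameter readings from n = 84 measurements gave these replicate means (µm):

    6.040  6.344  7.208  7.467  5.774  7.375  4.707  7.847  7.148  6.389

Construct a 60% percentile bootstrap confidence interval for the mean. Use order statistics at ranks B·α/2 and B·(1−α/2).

(5.774, 7.375)

Sorted replicates: 4.707, 5.774, 6.040, 6.344, 6.389, 7.148, 7.208, 7.375, 7.467, 7.847
α = 0.40; lower rank = 10 × 0.200 = 2; upper rank = 10 × 0.800 = 8.
The 2nd smallest replicate is 5.774; the 8th is 7.375.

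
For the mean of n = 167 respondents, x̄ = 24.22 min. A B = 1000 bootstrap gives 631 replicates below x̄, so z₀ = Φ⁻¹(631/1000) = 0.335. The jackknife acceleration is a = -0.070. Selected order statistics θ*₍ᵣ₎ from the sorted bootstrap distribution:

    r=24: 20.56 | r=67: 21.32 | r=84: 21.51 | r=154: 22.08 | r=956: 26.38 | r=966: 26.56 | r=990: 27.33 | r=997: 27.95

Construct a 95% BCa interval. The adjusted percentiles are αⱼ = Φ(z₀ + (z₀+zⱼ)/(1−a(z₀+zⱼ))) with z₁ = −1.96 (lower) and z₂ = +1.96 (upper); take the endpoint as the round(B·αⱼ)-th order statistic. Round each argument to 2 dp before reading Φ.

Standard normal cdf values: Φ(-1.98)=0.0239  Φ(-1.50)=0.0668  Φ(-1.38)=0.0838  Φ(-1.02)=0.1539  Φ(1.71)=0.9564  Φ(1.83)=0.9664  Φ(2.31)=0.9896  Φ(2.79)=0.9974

Lower: z₀ + z₁ = 0.335 + (-1.960) = -1.625; 1 − a(z₀+z₁) = 1 − (-0.070)(-1.625) = 0.8862; argument = 0.335 + (-1.625)/0.8862 = -1.4986 → -1.50.
α₁ = Φ(-1.50) = 0.0668; rank = round(1000 × 0.0668) = 67; θ*₍67₎ = 21.32.
Upper: z₀ + z₂ = 2.295; 1 − a(z₀+z₂) = 1.1606; argument = 2.3123 → 2.31; α₂ = 0.9896; rank = 990; θ*₍990₎ = 27.33.

(21.32, 27.33)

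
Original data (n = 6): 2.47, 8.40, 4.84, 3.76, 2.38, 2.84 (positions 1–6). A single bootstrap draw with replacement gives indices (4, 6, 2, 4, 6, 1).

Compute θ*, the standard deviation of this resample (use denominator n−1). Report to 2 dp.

θ* = 2.21

Resample values: 3.76, 2.84, 8.40, 3.76, 2.84, 2.47.
Mean = 4.0117; sum of squared deviations = 24.5065
s² = 24.5065 / 5 = 4.9013
s = √4.9013 = 2.21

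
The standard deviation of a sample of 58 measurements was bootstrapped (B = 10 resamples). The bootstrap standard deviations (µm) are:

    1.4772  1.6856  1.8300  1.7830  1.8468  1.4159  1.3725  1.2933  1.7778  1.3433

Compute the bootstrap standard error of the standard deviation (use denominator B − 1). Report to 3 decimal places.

Bootstrap SE is the standard deviation of the 10 replicate standard deviations.
Mean of replicates: (1.4772 + 1.6856 + 1.8300 + 1.7830 + 1.8468 + 1.4159 + 1.3725 + 1.2933 + 1.7778 + 1.3433) / 10 = 15.82540 / 10 = 1.58254
Sum of squared deviations: (−0.10534)² + (+0.10306)² + (+0.24746)² + (+0.20046)² + (+0.26426)² + (−0.16664)² + (−0.21004)² + (−0.28924)² + (+0.19526)² + (−0.23924)² = 0.44388
Variance = 0.44388 / 9 = 0.04932
SE* = √0.04932

SE* = 0.222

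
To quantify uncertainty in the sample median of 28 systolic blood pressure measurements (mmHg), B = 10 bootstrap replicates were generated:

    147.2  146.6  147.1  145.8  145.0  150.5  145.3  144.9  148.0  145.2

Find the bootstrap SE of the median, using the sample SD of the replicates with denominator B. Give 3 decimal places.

Bootstrap SE is the standard deviation of the 10 replicate medians.
Mean of replicates: (147.2 + 146.6 + 147.1 + 145.8 + 145.0 + 150.5 + 145.3 + 144.9 + 148.0 + 145.2) / 10 = 1465.6000 / 10 = 146.5600
Sum of squared deviations: (+0.6400)² + (+0.0400)² + (+0.5400)² + (−0.7600)² + (−1.5600)² + (+3.9400)² + (−1.2600)² + (−1.6600)² + (+1.4400)² + (−1.3600)² = 27.5040
Variance = 27.5040 / 10 = 2.7504
SE* = √2.7504

SE* = 1.658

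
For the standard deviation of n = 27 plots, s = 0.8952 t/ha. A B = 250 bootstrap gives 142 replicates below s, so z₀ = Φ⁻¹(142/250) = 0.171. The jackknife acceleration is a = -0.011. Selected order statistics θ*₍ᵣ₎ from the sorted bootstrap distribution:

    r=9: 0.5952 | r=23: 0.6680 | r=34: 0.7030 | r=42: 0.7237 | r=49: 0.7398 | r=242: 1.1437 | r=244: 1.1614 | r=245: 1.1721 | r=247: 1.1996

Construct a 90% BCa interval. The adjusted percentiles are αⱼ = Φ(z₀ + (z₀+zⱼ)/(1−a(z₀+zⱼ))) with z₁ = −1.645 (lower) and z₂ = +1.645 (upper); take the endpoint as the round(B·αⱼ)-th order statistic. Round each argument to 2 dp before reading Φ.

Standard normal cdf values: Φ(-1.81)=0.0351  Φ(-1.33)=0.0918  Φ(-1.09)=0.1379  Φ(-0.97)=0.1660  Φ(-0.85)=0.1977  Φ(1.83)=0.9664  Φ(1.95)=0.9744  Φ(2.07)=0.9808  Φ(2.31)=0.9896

(0.6680, 1.1614)

Lower: z₀ + z₁ = 0.171 + (-1.645) = -1.474; 1 − a(z₀+z₁) = 1 − (-0.011)(-1.474) = 0.9838; argument = 0.171 + (-1.474)/0.9838 = -1.3273 → -1.33.
α₁ = Φ(-1.33) = 0.0918; rank = round(250 × 0.0918) = 23; θ*₍23₎ = 0.6680.
Upper: z₀ + z₂ = 1.816; 1 − a(z₀+z₂) = 1.0200; argument = 1.9514 → 1.95; α₂ = 0.9744; rank = 244; θ*₍244₎ = 1.1614.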